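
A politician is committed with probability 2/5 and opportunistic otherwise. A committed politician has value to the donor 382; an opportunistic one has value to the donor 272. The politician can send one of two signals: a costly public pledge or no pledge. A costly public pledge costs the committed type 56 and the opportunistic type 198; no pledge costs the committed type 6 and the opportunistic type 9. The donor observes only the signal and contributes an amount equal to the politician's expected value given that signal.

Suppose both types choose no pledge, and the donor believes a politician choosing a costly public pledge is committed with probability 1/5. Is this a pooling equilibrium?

At the pooled signal (no pledge) the donor holds the prior 2/5 and pays 2/5·382 + 3/5·272 = 316. Off-path (pledge) belief 1/5 gives 1/5·382 + 4/5·272 = 294.
Committed: no pledge gives 316 − 6 = 310; pledge gives 294 − 56 = 238. Stays. ✓
Opportunistic: no pledge gives 316 − 9 = 307; pledge gives 294 − 198 = 96. Stays. ✓

Yes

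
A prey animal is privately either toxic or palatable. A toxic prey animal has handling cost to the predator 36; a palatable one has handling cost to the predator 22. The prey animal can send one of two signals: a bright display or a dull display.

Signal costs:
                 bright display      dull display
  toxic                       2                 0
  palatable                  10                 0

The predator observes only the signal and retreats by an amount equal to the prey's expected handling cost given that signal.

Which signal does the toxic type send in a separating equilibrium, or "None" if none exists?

Try toxic → bright display, palatable → dull display:
  If types separate, bright display earns payment 36 and dull display earns 22.
  Toxic: bright display gives 36 − 2 = 34; dull display gives 22 − 0 = 22. No deviation. ✓
  Palatable: dull display gives 22 − 0 = 22; bright display gives 36 − 10 = 26. Would deviate. ✗
Try toxic → dull display, palatable → bright display:
  If types separate, dull display earns payment 36 and bright display earns 22.
  Toxic: dull display gives 36 − 0 = 36; bright display gives 22 − 2 = 20. No deviation. ✓
  Palatable: bright display gives 22 − 10 = 12; dull display gives 36 − 0 = 36. Would deviate. ✗
Neither assignment is incentive-compatible.

None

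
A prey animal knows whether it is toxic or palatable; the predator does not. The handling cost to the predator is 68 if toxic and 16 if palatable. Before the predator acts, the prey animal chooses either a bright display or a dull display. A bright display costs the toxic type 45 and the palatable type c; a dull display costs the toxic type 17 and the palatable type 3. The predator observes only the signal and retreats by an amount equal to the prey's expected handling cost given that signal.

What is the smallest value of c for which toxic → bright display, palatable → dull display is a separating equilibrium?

Under separation: bright display → toxic (pays 68); dull display → palatable (pays 16).
Toxic: 68 − 45 = 23 ≥ 16 − 17 = -1. Holds regardless of c. ✓
Palatable: 16 − 3 ≥ 68 − c, so c ≥ 68 − 13 = 55.

55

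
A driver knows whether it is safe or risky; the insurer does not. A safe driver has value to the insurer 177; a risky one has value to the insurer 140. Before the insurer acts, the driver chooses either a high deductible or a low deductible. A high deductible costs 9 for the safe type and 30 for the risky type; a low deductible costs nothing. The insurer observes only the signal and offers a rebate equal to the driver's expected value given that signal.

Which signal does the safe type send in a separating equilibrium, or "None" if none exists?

None

Try safe → high deductible, risky → low deductible:
  Under separation the insurer infers type exactly: high deductible → safe (pays 177), low deductible → risky (pays 140).
  Safe: high deductible gives 177 − 9 = 168; low deductible gives 140 − 0 = 140. No deviation. ✓
  Risky: low deductible gives 140 − 0 = 140; high deductible gives 177 − 30 = 147. Would deviate. ✗
Try safe → low deductible, risky → high deductible:
  Under separation the insurer infers type exactly: low deductible → safe (pays 177), high deductible → risky (pays 140).
  Safe: low deductible gives 177 − 0 = 177; high deductible gives 140 − 9 = 131. No deviation. ✓
  Risky: high deductible gives 140 − 30 = 110; low deductible gives 177 − 0 = 177. Would deviate. ✗
Neither assignment is incentive-compatible.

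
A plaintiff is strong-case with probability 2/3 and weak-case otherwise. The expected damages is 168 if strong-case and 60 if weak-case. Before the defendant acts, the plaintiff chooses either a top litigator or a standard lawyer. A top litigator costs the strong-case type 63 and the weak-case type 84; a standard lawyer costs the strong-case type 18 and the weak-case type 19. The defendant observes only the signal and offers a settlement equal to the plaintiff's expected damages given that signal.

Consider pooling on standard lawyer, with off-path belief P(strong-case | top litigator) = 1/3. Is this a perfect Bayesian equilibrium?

Yes

At the pooled signal (standard lawyer) the defendant holds the prior 2/3 and pays 2/3·168 + 1/3·60 = 132. Off-path (top litigator) belief 1/3 gives 1/3·168 + 2/3·60 = 96.
Strong-case: standard lawyer gives 132 − 18 = 114; top litigator gives 96 − 63 = 33. Stays. ✓
Weak-case: standard lawyer gives 132 − 19 = 113; top litigator gives 96 − 84 = 12. Stays. ✓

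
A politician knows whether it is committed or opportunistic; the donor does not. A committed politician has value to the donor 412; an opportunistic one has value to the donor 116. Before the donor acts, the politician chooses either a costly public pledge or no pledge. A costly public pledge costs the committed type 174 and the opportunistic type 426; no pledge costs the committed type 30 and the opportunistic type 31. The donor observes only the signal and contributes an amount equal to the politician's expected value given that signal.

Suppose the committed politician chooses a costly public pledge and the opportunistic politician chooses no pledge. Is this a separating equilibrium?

Under separation the donor infers type exactly: pledge → committed (pays 412), no pledge → opportunistic (pays 116).
Committed: pledge gives 412 − 174 = 238; no pledge gives 116 − 30 = 86. No deviation. ✓
Opportunistic: no pledge gives 116 − 31 = 85; pledge gives 412 − 426 = -14. No deviation. ✓
Neither type gains from mimicking the other.

Yes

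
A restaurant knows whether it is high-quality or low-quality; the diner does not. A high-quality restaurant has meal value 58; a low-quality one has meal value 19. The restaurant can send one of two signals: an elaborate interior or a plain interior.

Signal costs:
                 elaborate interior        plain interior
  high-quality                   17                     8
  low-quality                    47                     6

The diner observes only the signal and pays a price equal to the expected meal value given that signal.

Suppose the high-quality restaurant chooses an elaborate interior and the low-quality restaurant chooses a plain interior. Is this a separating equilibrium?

Under separation the diner infers type exactly: elaborate interior → high-quality (pays 58), plain interior → low-quality (pays 19).
High-quality: elaborate interior gives 58 − 17 = 41; plain interior gives 19 − 8 = 11. No deviation. ✓
Low-quality: plain interior gives 19 − 6 = 13; elaborate interior gives 58 − 47 = 11. No deviation. ✓
Both incentive constraints hold.

Yes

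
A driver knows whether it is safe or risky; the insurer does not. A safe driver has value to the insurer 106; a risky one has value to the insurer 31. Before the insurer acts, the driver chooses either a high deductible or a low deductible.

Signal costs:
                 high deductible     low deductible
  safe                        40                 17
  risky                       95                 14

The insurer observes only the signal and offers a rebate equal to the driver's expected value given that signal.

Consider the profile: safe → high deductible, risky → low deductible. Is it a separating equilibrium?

Yes

If types separate, high deductible earns payment 106 and low deductible earns 31.
Safe: high deductible gives 106 − 40 = 66; low deductible gives 31 − 17 = 14. No deviation. ✓
Risky: low deductible gives 31 − 14 = 17; high deductible gives 106 − 95 = 11. No deviation. ✓
Neither type gains from mimicking the other.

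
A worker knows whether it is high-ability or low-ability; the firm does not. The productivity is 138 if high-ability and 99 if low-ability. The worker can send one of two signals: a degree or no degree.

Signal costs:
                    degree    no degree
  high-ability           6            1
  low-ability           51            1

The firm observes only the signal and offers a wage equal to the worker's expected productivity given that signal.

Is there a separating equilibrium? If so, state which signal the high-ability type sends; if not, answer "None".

Try high-ability → degree, low-ability → no degree:
  If types separate, degree earns payment 138 and no degree earns 99.
  High-ability: degree gives 138 − 6 = 132; no degree gives 99 − 1 = 98. No deviation. ✓
  Low-ability: no degree gives 99 − 1 = 98; degree gives 138 − 51 = 87. No deviation. ✓
Both hold — the high-ability type sends degree.

degree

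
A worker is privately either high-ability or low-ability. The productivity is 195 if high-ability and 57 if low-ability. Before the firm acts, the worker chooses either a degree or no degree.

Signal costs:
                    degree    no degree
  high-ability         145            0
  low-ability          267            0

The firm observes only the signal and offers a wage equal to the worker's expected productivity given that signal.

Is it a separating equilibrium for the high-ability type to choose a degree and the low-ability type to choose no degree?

No

Under separation the firm infers type exactly: degree → high-ability (pays 195), no degree → low-ability (pays 57).
High-ability: degree gives 195 − 145 = 50; no degree gives 57 − 0 = 57. Would deviate. ✗
Low-ability: no degree gives 57 − 0 = 57; degree gives 195 − 267 = -72. No deviation. ✓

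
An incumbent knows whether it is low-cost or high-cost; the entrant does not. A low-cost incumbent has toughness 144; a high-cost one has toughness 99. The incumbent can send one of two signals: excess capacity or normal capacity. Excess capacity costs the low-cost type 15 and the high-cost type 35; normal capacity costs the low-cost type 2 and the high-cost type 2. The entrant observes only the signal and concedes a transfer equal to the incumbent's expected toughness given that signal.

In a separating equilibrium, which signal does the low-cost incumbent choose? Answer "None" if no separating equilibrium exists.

None

Try low-cost → excess capacity, high-cost → normal capacity:
  If types separate, excess capacity earns payment 144 and normal capacity earns 99.
  Low-cost: excess capacity gives 144 − 15 = 129; normal capacity gives 99 − 2 = 97. No deviation. ✓
  High-cost: normal capacity gives 99 − 2 = 97; excess capacity gives 144 − 35 = 109. Would deviate. ✗
Try low-cost → normal capacity, high-cost → excess capacity:
  If types separate, normal capacity earns payment 144 and excess capacity earns 99.
  Low-cost: normal capacity gives 144 − 2 = 142; excess capacity gives 99 − 15 = 84. No deviation. ✓
  High-cost: excess capacity gives 99 − 35 = 64; normal capacity gives 144 − 2 = 142. Would deviate. ✗
Neither assignment is incentive-compatible.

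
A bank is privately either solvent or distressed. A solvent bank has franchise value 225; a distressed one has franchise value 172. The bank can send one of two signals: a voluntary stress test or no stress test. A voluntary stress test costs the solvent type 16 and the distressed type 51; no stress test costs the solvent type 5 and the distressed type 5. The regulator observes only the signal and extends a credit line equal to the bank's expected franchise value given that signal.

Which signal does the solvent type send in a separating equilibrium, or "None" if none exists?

None

Try solvent → stress test, distressed → no stress test:
  If types separate, stress test earns payment 225 and no stress test earns 172.
  Solvent: stress test gives 225 − 16 = 209; no stress test gives 172 − 5 = 167. No deviation. ✓
  Distressed: no stress test gives 172 − 5 = 167; stress test gives 225 − 51 = 174. Would deviate. ✗
Try solvent → no stress test, distressed → stress test:
  If types separate, no stress test earns payment 225 and stress test earns 172.
  Solvent: no stress test gives 225 − 5 = 220; stress test gives 172 − 16 = 156. No deviation. ✓
  Distressed: stress test gives 172 − 51 = 121; no stress test gives 225 − 5 = 220. Would deviate. ✗
Neither assignment is incentive-compatible.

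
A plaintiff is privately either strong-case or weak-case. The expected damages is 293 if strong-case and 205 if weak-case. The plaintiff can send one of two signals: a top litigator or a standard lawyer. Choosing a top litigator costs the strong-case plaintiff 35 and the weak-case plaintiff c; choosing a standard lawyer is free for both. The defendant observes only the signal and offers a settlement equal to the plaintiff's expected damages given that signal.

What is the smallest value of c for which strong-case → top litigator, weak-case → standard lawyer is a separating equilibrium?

88

Under separation: top litigator → strong-case (pays 293); standard lawyer → weak-case (pays 205).
Strong-case: 293 − 35 = 258 ≥ 205 − 0 = 205. Holds regardless of c. ✓
Weak-case: 205 − 0 ≥ 293 − c, so c ≥ 293 − 205 = 88.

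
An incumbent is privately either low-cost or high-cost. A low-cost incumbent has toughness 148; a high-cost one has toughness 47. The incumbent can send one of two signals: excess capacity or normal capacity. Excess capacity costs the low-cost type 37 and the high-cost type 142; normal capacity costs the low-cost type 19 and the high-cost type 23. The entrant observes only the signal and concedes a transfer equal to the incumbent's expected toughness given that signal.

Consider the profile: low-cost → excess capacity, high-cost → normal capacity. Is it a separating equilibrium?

Yes

If types separate, excess capacity earns payment 148 and normal capacity earns 47.
Low-cost: excess capacity gives 148 − 37 = 111; normal capacity gives 47 − 19 = 28. No deviation. ✓
High-cost: normal capacity gives 47 − 23 = 24; excess capacity gives 148 − 142 = 6. No deviation. ✓
Neither type gains from mimicking the other.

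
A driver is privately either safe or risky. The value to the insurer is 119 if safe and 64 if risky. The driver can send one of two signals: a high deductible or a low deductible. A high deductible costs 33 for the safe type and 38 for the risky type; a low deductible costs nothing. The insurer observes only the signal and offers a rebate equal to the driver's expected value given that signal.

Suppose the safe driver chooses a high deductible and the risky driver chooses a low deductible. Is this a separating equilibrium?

No

If types separate, high deductible earns payment 119 and low deductible earns 64.
Safe: high deductible gives 119 − 33 = 86; low deductible gives 64 − 0 = 64. No deviation. ✓
Risky: low deductible gives 64 − 0 = 64; high deductible gives 119 − 38 = 81. Would deviate. ✗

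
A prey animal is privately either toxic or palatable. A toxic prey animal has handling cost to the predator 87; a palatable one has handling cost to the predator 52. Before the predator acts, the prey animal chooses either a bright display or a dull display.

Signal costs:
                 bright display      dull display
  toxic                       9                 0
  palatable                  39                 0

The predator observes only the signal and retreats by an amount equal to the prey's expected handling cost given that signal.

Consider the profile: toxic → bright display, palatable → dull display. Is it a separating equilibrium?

Under separation the predator infers type exactly: bright display → toxic (pays 87), dull display → palatable (pays 52).
Toxic: bright display gives 87 − 9 = 78; dull display gives 52 − 0 = 52. No deviation. ✓
Palatable: dull display gives 52 − 0 = 52; bright display gives 87 − 39 = 48. No deviation. ✓
Both incentive constraints hold.

Yes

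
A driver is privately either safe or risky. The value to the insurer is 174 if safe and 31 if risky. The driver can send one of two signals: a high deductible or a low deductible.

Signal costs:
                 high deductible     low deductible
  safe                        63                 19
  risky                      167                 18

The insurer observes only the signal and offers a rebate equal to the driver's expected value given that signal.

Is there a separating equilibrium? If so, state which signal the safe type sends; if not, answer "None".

high deductible

Try safe → high deductible, risky → low deductible:
  Under separation the insurer infers type exactly: high deductible → safe (pays 174), low deductible → risky (pays 31).
  Safe: high deductible gives 174 − 63 = 111; low deductible gives 31 − 19 = 12. No deviation. ✓
  Risky: low deductible gives 31 − 18 = 13; high deductible gives 174 − 167 = 7. No deviation. ✓
Both hold — the safe type sends high deductible.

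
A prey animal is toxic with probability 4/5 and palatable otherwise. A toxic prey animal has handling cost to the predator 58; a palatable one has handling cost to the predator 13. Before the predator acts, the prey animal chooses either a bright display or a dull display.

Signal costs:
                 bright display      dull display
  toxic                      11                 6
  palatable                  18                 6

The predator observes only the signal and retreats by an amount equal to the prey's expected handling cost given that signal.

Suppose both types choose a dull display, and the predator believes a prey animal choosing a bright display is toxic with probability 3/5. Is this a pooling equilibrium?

Yes

At the pooled signal (dull display) the predator holds the prior 4/5 and pays 4/5·58 + 1/5·13 = 49. Off-path (bright display) belief 3/5 gives 3/5·58 + 2/5·13 = 40.
Toxic: dull display gives 49 − 6 = 43; bright display gives 40 − 11 = 29. Stays. ✓
Palatable: dull display gives 49 − 6 = 43; bright display gives 40 − 18 = 22. Stays. ✓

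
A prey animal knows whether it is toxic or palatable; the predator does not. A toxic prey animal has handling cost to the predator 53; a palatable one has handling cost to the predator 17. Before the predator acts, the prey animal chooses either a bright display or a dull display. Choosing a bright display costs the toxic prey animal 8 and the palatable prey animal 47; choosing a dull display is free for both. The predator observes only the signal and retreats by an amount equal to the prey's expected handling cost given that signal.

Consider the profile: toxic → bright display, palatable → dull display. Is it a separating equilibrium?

If types separate, bright display earns payment 53 and dull display earns 17.
Toxic: bright display gives 53 − 8 = 45; dull display gives 17 − 0 = 17. No deviation. ✓
Palatable: dull display gives 17 − 0 = 17; bright display gives 53 − 47 = 6. No deviation. ✓
Both incentive constraints hold.

Yes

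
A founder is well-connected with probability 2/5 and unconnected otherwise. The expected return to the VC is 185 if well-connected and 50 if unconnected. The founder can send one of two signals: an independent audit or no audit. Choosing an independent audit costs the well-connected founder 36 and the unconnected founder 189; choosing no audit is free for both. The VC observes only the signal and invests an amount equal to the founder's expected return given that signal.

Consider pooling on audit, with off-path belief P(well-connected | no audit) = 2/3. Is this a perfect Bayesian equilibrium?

On the equilibrium path (audit) the VC holds the prior 2/5 and pays 2/5·185 + 3/5·50 = 104. Off-path (no audit) belief 2/3 gives 2/3·185 + 1/3·50 = 140.
Well-connected: audit gives 104 − 36 = 68; no audit gives 140 − 0 = 140. Deviates. ✗
Unconnected: audit gives 104 − 189 = -85; no audit gives 140 − 0 = 140. Deviates. ✗

No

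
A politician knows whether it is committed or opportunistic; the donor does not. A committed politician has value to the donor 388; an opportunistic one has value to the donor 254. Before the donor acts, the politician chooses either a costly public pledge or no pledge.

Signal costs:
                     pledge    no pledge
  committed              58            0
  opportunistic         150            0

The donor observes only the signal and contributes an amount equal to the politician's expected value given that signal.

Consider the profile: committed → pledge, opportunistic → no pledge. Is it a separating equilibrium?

Under separation the donor infers type exactly: pledge → committed (pays 388), no pledge → opportunistic (pays 254).
Committed: pledge gives 388 − 58 = 330; no pledge gives 254 − 0 = 254. No deviation. ✓
Opportunistic: no pledge gives 254 − 0 = 254; pledge gives 388 − 150 = 238. No deviation. ✓
Neither type gains from mimicking the other.

Yes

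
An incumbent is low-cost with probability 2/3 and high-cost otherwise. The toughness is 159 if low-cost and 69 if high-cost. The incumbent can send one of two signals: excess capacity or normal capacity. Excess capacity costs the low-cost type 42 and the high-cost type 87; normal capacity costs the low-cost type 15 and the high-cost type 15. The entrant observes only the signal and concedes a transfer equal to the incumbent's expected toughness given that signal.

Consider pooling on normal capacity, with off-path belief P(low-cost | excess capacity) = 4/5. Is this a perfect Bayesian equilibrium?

At the pooled signal (normal capacity) the entrant holds the prior 2/3 and pays 2/3·159 + 1/3·69 = 129. Off-path (excess capacity) belief 4/5 gives 4/5·159 + 1/5·69 = 141.
Low-cost: normal capacity gives 129 − 15 = 114; excess capacity gives 141 − 42 = 99. Stays. ✓
High-cost: normal capacity gives 129 − 15 = 114; excess capacity gives 141 − 87 = 54. Stays. ✓

Yes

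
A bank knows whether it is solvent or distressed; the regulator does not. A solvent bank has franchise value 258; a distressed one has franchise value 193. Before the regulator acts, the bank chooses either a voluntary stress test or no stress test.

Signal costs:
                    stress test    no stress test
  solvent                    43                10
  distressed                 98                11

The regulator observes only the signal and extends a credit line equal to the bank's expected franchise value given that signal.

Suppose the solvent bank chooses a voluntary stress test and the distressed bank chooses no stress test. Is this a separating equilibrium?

Yes

Under separation the regulator infers type exactly: stress test → solvent (pays 258), no stress test → distressed (pays 193).
Solvent: stress test gives 258 − 43 = 215; no stress test gives 193 − 10 = 183. No deviation. ✓
Distressed: no stress test gives 193 − 11 = 182; stress test gives 258 − 98 = 160. No deviation. ✓
Both incentive constraints hold.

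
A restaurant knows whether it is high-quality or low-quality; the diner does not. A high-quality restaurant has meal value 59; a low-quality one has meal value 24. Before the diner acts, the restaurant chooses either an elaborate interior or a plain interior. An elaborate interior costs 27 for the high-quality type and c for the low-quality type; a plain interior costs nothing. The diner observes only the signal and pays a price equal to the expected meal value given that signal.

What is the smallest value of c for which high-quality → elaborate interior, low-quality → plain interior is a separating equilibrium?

35

Under separation: elaborate interior → high-quality (pays 59); plain interior → low-quality (pays 24).
High-quality: 59 − 27 = 32 ≥ 24 − 0 = 24. Holds regardless of c. ✓
Low-quality: 24 − 0 ≥ 59 − c, so c ≥ 59 − 24 = 35.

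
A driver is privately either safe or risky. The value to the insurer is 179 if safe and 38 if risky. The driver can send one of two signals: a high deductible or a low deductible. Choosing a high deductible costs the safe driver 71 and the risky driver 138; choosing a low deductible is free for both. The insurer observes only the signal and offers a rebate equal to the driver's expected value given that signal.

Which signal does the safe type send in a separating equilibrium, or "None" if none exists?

None

Try safe → high deductible, risky → low deductible:
  If types separate, high deductible earns payment 179 and low deductible earns 38.
  Safe: high deductible gives 179 − 71 = 108; low deductible gives 38 − 0 = 38. No deviation. ✓
  Risky: low deductible gives 38 − 0 = 38; high deductible gives 179 − 138 = 41. Would deviate. ✗
Try safe → low deductible, risky → high deductible:
  If types separate, low deductible earns payment 179 and high deductible earns 38.
  Safe: low deductible gives 179 − 0 = 179; high deductible gives 38 − 71 = -33. No deviation. ✓
  Risky: high deductible gives 38 − 138 = -100; low deductible gives 179 − 0 = 179. Would deviate. ✗
Neither assignment is incentive-compatible.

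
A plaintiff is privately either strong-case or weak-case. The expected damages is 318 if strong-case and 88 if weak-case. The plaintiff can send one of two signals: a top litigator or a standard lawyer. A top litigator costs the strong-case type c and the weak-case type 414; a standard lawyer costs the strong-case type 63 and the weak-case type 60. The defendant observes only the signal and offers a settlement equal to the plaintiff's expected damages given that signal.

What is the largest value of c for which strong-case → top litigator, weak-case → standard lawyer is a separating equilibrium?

Under separation: top litigator → strong-case (pays 318); standard lawyer → weak-case (pays 88).
Weak-case: 88 − 60 = 28 ≥ 318 − 414 = -96. Holds regardless of c. ✓
Strong-case: 318 − c ≥ 88 − 63, so c ≤ 318 − 25 = 293.

293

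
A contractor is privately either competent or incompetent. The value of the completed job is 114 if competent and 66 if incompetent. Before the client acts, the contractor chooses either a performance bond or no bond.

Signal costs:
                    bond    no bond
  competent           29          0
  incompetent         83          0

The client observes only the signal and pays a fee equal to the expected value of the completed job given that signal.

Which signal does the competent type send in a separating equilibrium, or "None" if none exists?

bond

Try competent → bond, incompetent → no bond:
  If types separate, bond earns payment 114 and no bond earns 66.
  Competent: bond gives 114 − 29 = 85; no bond gives 66 − 0 = 66. No deviation. ✓
  Incompetent: no bond gives 66 − 0 = 66; bond gives 114 − 83 = 31. No deviation. ✓
Both hold — the competent type sends bond.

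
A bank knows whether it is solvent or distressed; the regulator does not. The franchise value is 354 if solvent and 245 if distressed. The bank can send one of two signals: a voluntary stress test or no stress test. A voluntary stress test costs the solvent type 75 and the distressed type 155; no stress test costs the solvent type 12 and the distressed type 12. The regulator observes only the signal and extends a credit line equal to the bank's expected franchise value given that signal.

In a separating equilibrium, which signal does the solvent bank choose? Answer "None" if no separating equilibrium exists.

stress test

Try solvent → stress test, distressed → no stress test:
  Under separation the regulator infers type exactly: stress test → solvent (pays 354), no stress test → distressed (pays 245).
  Solvent: stress test gives 354 − 75 = 279; no stress test gives 245 − 12 = 233. No deviation. ✓
  Distressed: no stress test gives 245 − 12 = 233; stress test gives 354 − 155 = 199. No deviation. ✓
Both hold — the solvent type sends stress test.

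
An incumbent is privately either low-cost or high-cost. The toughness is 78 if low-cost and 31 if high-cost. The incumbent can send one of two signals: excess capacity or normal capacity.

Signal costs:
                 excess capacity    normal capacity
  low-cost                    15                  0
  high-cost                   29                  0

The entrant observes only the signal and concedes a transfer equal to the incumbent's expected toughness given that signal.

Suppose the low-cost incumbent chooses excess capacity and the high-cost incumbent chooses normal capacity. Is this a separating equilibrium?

If types separate, excess capacity earns payment 78 and normal capacity earns 31.
Low-cost: excess capacity gives 78 − 15 = 63; normal capacity gives 31 − 0 = 31. No deviation. ✓
High-cost: normal capacity gives 31 − 0 = 31; excess capacity gives 78 − 29 = 49. Would deviate. ✗

No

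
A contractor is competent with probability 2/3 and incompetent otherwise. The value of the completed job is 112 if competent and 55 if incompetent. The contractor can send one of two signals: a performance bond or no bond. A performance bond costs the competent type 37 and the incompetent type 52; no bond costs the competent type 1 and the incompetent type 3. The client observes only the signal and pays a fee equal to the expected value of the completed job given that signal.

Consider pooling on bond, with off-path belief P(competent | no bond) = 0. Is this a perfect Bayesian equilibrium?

No

On the equilibrium path (bond) the client holds the prior 2/3 and pays 2/3·112 + 1/3·55 = 93. Off-path (no bond) belief 0 gives 0·112 + 1·55 = 55.
Competent: bond gives 93 − 37 = 56; no bond gives 55 − 1 = 54. Stays. ✓
Incompetent: bond gives 93 − 52 = 41; no bond gives 55 − 3 = 52. Deviates. ✗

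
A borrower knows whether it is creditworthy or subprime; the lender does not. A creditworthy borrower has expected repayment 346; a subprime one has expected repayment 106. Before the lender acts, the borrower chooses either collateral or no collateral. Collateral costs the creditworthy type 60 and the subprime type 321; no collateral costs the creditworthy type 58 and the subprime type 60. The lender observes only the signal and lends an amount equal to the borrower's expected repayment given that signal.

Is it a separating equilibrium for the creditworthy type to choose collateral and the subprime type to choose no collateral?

Yes

If types separate, collateral earns payment 346 and no collateral earns 106.
Creditworthy: collateral gives 346 − 60 = 286; no collateral gives 106 − 58 = 48. No deviation. ✓
Subprime: no collateral gives 106 − 60 = 46; collateral gives 346 − 321 = 25. No deviation. ✓
Neither type gains from mimicking the other.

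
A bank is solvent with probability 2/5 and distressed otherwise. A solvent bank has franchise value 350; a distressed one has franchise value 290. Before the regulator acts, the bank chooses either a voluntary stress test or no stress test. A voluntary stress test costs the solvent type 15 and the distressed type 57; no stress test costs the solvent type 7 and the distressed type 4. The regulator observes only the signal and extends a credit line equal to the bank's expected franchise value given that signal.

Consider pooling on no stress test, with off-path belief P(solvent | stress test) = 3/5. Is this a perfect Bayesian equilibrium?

At the pooled signal (no stress test) the regulator holds the prior 2/5 and pays 2/5·350 + 3/5·290 = 314. Off-path (stress test) belief 3/5 gives 3/5·350 + 2/5·290 = 326.
Solvent: no stress test gives 314 − 7 = 307; stress test gives 326 − 15 = 311. Deviates. ✗
Distressed: no stress test gives 314 − 4 = 310; stress test gives 326 − 57 = 269. Stays. ✓

No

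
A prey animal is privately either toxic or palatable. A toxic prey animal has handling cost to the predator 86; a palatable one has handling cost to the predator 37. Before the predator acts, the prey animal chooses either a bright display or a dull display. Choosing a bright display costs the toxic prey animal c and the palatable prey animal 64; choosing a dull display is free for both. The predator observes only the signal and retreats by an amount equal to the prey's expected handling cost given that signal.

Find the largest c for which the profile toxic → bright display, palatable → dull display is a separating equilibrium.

49

Under separation: bright display → toxic (pays 86); dull display → palatable (pays 37).
Palatable: 37 − 0 = 37 ≥ 86 − 64 = 22. Holds regardless of c. ✓
Toxic: 86 − c ≥ 37 − 0, so c ≤ 86 − 37 = 49.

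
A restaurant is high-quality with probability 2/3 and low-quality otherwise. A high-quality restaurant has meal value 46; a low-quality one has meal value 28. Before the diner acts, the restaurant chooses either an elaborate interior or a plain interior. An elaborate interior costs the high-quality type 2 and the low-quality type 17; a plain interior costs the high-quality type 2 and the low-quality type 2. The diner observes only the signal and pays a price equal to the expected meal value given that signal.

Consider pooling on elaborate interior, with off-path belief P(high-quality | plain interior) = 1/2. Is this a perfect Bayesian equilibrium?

No

At the pooled signal (elaborate interior) the diner holds the prior 2/3 and pays 2/3·46 + 1/3·28 = 40. Off-path (plain interior) belief 1/2 gives 1/2·46 + 1/2·28 = 37.
High-quality: elaborate interior gives 40 − 2 = 38; plain interior gives 37 − 2 = 35. Stays. ✓
Low-quality: elaborate interior gives 40 − 17 = 23; plain interior gives 37 − 2 = 35. Deviates. ✗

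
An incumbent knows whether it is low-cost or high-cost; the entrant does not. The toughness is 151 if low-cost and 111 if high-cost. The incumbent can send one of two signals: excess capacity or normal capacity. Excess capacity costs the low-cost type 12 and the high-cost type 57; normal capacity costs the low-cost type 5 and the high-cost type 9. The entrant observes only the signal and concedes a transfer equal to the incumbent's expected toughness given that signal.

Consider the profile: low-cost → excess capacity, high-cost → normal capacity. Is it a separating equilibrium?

If types separate, excess capacity earns payment 151 and normal capacity earns 111.
Low-cost: excess capacity gives 151 − 12 = 139; normal capacity gives 111 − 5 = 106. No deviation. ✓
High-cost: normal capacity gives 111 − 9 = 102; excess capacity gives 151 − 57 = 94. No deviation. ✓
Both incentive constraints hold.

Yes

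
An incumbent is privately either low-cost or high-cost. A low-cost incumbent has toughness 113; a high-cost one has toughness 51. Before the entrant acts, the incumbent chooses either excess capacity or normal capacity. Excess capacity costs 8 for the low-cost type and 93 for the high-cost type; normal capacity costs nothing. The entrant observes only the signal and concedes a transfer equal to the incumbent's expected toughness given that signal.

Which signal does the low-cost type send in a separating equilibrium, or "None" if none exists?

Try low-cost → excess capacity, high-cost → normal capacity:
  If types separate, excess capacity earns payment 113 and normal capacity earns 51.
  Low-cost: excess capacity gives 113 − 8 = 105; normal capacity gives 51 − 0 = 51. No deviation. ✓
  High-cost: normal capacity gives 51 − 0 = 51; excess capacity gives 113 − 93 = 20. No deviation. ✓
Both hold — the low-cost type sends excess capacity.

excess capacity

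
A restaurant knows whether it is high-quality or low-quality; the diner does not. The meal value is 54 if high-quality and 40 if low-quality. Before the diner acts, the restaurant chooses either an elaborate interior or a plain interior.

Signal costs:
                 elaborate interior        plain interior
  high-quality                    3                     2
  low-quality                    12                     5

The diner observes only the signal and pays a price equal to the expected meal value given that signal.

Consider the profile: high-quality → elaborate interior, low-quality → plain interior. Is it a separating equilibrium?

Under separation the diner infers type exactly: elaborate interior → high-quality (pays 54), plain interior → low-quality (pays 40).
High-quality: elaborate interior gives 54 − 3 = 51; plain interior gives 40 − 2 = 38. No deviation. ✓
Low-quality: plain interior gives 40 − 5 = 35; elaborate interior gives 54 − 12 = 42. Would deviate. ✗

No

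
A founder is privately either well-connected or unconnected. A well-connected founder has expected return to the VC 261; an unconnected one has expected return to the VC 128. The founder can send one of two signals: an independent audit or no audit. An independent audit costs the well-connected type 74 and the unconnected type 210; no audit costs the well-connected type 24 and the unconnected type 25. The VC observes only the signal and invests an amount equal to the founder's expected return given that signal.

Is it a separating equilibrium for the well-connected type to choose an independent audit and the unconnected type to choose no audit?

Yes

If types separate, audit earns payment 261 and no audit earns 128.
Well-connected: audit gives 261 − 74 = 187; no audit gives 128 − 24 = 104. No deviation. ✓
Unconnected: no audit gives 128 − 25 = 103; audit gives 261 − 210 = 51. No deviation. ✓
Both incentive constraints hold.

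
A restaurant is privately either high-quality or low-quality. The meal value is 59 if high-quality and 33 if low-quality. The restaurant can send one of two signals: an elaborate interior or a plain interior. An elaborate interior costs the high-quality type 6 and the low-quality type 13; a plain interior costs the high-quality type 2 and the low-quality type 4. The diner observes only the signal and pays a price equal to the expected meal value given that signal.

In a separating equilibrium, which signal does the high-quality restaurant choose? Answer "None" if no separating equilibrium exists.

None

Try high-quality → elaborate interior, low-quality → plain interior:
  If types separate, elaborate interior earns payment 59 and plain interior earns 33.
  High-quality: elaborate interior gives 59 − 6 = 53; plain interior gives 33 − 2 = 31. No deviation. ✓
  Low-quality: plain interior gives 33 − 4 = 29; elaborate interior gives 59 − 13 = 46. Would deviate. ✗
Try high-quality → plain interior, low-quality → elaborate interior:
  If types separate, plain interior earns payment 59 and elaborate interior earns 33.
  High-quality: plain interior gives 59 − 2 = 57; elaborate interior gives 33 − 6 = 27. No deviation. ✓
  Low-quality: elaborate interior gives 33 − 13 = 20; plain interior gives 59 − 4 = 55. Would deviate. ✗
Neither assignment is incentive-compatible.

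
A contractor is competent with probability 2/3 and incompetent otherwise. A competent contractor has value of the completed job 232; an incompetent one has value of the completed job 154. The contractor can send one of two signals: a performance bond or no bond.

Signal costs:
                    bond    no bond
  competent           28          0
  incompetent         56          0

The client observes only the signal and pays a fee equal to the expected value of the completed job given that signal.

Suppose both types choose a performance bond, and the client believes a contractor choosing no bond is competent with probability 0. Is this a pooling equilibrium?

On the equilibrium path (bond) the client holds the prior 2/3 and pays 2/3·232 + 1/3·154 = 206. Off-path (no bond) belief 0 gives 0·232 + 1·154 = 154.
Competent: bond gives 206 − 28 = 178; no bond gives 154 − 0 = 154. Stays. ✓
Incompetent: bond gives 206 − 56 = 150; no bond gives 154 − 0 = 154. Deviates. ✗

No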